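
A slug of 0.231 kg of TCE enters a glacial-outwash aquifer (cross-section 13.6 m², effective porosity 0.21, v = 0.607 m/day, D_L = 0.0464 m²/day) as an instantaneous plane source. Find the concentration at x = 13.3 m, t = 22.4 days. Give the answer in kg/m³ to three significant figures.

0.0219 kg/m³

For an instantaneous plane source, C(x,t) = M/(n_e·A·√(4πDt)) · exp(−(x−vt)²/(4Dt)), with n_e·A the pore (flow) area.
Plume center vt = 0.607 × 22.4 = 13.5968 m, so the well at 13.3 m is 0.2968 m upgradient of the peak.
√(4πDt) = 3.614 m, giving peak height M/(n_e·A·√(4πDt)) = 0.231/(0.21 × 13.6 × 3.614) = 0.02238 kg/m³.
(x−vt)²/(4Dt) = (-0.2968)²/(4 × 0.0464 × 22.4) = 0.02119; exp(−0.02119) = 0.9790.
C = 0.02238 × 0.9790 = 0.0219 kg/m³.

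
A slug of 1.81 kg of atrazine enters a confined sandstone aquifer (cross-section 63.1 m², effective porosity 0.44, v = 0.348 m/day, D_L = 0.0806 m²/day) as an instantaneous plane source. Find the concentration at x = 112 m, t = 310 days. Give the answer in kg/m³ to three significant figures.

For an instantaneous plane source, C(x,t) = M/(n_e·A·√(4πDt)) · exp(−(x−vt)²/(4Dt)), with n_e·A the pore (flow) area.
Plume center vt = 0.348 × 310 = 107.88 m, so the well at 112 m is 4.12 m downgradient of the peak.
√(4πDt) = 17.72 m, giving peak height M/(n_e·A·√(4πDt)) = 1.81/(0.44 × 63.1 × 17.72) = 0.003679 kg/m³.
(x−vt)²/(4Dt) = (4.12)²/(4 × 0.0806 × 310) = 0.1698; exp(−0.1698) = 0.8438.
C = 0.003679 × 0.8438 = 0.00310 kg/m³.

0.00310 kg/m³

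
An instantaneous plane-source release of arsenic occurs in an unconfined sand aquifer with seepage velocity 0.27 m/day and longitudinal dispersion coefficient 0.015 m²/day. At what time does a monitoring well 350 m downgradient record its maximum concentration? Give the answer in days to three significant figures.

For the 1D instantaneous-source solution, setting ∂C/∂t = 0 at fixed x gives v²t² + 2Dt − x² = 0, so t = (√(D² + v²x²) − D)/v².
√(D² + v²x²) = √(0.015² + 0.27² × 350²) = 94.50; v² = 0.0729.
t = (94.50 − 0.015)/0.0729 = 1300 days (vs. the pure-advection estimate x/v = 1300 d).

1300 days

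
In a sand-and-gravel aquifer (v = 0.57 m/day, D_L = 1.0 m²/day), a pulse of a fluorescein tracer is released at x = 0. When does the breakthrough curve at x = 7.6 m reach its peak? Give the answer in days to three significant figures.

10.6 days

For the 1D instantaneous-source solution, setting ∂C/∂t = 0 at fixed x gives v²t² + 2Dt − x² = 0, so t = (√(D² + v²x²) − D)/v².
√(D² + v²x²) = √(1.0² + 0.57² × 7.6²) = 4.446; v² = 0.3249.
t = (4.446 − 1.0)/0.3249 = 10.6 days (vs. the pure-advection estimate x/v = 13.3 d).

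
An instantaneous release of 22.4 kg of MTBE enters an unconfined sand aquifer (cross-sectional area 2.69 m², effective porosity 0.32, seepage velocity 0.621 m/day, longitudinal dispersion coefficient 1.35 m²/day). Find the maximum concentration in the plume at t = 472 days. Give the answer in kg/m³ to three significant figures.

0.291 kg/m³

The peak of an instantaneous 1D plume sits at x = vt; there the Gaussian factor is 1 and C_max = M/(n_e·A·√(4πDt)), where n_e·A is the pore area the mass is dissolved in.
√(4πDt) = √(4π × 1.35 × 472) = 89.48 m, so C_max = 22.4/(0.32 × 2.69 × 89.48) = 0.291 kg/m³.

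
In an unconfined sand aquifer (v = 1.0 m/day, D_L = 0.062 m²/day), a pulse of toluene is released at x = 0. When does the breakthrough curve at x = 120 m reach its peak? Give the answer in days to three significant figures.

For the 1D instantaneous-source solution, setting ∂C/∂t = 0 at fixed x gives v²t² + 2Dt − x² = 0, so t = (√(D² + v²x²) − D)/v².
√(D² + v²x²) = √(0.062² + 1.0² × 120²) = 120.0; v² = 1.
t = (120.0 − 0.062)/1 = 120 days (vs. the pure-advection estimate x/v = 120 d).

120 days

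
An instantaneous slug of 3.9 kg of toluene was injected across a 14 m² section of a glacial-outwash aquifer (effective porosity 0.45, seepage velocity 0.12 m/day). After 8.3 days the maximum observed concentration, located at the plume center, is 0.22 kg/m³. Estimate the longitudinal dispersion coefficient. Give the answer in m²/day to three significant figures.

0.0759 m²/day

At the plume center C_max = M/(n_e·A·√(4πDt)), so D = M²/(4πt·(n_e·A·C_max)²).
n_e·A·C_max = 0.45 × 14 × 0.22 = 1.386 kg/m.
D = 3.9²/(4π × 8.3 × 1.386²) = 0.0759 m²/day.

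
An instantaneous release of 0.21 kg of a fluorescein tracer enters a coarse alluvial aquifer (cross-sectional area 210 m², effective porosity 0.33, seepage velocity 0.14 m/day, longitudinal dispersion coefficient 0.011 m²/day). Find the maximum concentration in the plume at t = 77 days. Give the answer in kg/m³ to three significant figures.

0.000929 kg/m³

The peak of an instantaneous 1D plume sits at x = vt; there the Gaussian factor is 1 and C_max = M/(n_e·A·√(4πDt)), where n_e·A is the pore area the mass is dissolved in.
√(4πDt) = √(4π × 0.011 × 77) = 3.262 m, so C_max = 0.21/(0.33 × 210 × 3.262) = 0.000929 kg/m³.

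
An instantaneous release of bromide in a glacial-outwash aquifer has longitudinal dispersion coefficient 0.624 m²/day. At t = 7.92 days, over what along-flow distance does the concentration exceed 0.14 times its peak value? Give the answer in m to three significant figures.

12.5 m

The plume is Gaussian with σ = √(2Dt) = √(2 × 0.624 × 7.92) = 3.144 m.
C/C_peak = exp(−Δx²/(2σ²)) = 0.14 ⇒ Δx = σ·√(−2 ln 0.14) = 3.144 × 1.983 = 6.235 m.
Width = 2Δx = 12.5 m.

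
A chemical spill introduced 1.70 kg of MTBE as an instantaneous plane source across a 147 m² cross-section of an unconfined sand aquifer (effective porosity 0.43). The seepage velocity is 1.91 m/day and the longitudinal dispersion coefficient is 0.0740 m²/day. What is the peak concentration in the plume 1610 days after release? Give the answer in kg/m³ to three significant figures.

The peak of an instantaneous 1D plume sits at x = vt; there the Gaussian factor is 1 and C_max = M/(n_e·A·√(4πDt)), where n_e·A is the pore area the mass is dissolved in.
√(4πDt) = √(4π × 0.0740 × 1610) = 38.69 m, so C_max = 1.70/(0.43 × 147 × 38.69) = 0.000695 kg/m³.

0.000695 kg/m³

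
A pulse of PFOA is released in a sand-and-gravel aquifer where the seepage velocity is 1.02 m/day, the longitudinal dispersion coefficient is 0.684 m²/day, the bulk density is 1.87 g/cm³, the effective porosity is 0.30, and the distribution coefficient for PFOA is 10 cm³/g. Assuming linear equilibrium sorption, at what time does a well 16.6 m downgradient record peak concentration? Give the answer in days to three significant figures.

Retardation factor R = 1 + ρ_b·K_d/n = 1 + 1.87 × 10/0.30 = 63.33.
Sorption retards both mechanisms: v_R = v/R = 0.01611 m/day, D_R = D/R = 0.01080 m²/day.
Peak time from v_R²t² + 2D_R t − x² = 0: t = (√(D_R² + v_R²x²) − D_R)/v_R².
√(D_R² + v_R²x²) = √(0.01080² + 0.01611² × 16.6²) = 0.2676; v_R² = 0.0002595.
t = (0.2676 − 0.01080)/0.0002595 = 990 days.

990 days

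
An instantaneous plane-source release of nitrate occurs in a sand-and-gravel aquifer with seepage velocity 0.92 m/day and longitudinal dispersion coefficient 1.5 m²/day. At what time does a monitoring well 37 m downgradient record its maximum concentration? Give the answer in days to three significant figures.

For the 1D instantaneous-source solution, setting ∂C/∂t = 0 at fixed x gives v²t² + 2Dt − x² = 0, so t = (√(D² + v²x²) − D)/v².
√(D² + v²x²) = √(1.5² + 0.92² × 37²) = 34.07; v² = 0.8464.
t = (34.07 − 1.5)/0.8464 = 38.5 days (vs. the pure-advection estimate x/v = 40.2 d).

38.5 days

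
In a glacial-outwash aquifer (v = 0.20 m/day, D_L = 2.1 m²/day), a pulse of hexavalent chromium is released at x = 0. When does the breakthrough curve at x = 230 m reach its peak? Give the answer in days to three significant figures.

1100 days

For the 1D instantaneous-source solution, setting ∂C/∂t = 0 at fixed x gives v²t² + 2Dt − x² = 0, so t = (√(D² + v²x²) − D)/v².
√(D² + v²x²) = √(2.1² + 0.20² × 230²) = 46.05; v² = 0.04.
t = (46.05 − 2.1)/0.04 = 1100 days (vs. the pure-advection estimate x/v = 1150 d).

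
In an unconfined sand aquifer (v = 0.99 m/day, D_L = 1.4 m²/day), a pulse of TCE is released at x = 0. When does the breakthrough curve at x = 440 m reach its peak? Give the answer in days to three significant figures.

For the 1D instantaneous-source solution, setting ∂C/∂t = 0 at fixed x gives v²t² + 2Dt − x² = 0, so t = (√(D² + v²x²) − D)/v².
√(D² + v²x²) = √(1.4² + 0.99² × 440²) = 435.6; v² = 0.9801.
t = (435.6 − 1.4)/0.9801 = 443 days (vs. the pure-advection estimate x/v = 444 d).

443 days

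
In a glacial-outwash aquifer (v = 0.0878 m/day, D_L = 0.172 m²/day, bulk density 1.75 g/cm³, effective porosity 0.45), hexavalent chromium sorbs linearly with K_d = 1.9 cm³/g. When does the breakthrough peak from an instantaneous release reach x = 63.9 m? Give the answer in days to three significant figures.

Retardation factor R = 1 + ρ_b·K_d/n = 1 + 1.75 × 1.9/0.45 = 8.389.
Sorption retards both mechanisms: v_R = v/R = 0.01047 m/day, D_R = D/R = 0.02050 m²/day.
Peak time from v_R²t² + 2D_R t − x² = 0: t = (√(D_R² + v_R²x²) − D_R)/v_R².
√(D_R² + v_R²x²) = √(0.02050² + 0.01047² × 63.9²) = 0.6693; v_R² = 0.0001096.
t = (0.6693 − 0.02050)/0.0001096 = 5920 days.

5920 days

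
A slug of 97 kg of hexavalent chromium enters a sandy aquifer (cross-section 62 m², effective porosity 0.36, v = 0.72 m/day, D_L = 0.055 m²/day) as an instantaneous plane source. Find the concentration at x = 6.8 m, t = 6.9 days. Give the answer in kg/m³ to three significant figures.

0.218 kg/m³

For an instantaneous plane source, C(x,t) = M/(n_e·A·√(4πDt)) · exp(−(x−vt)²/(4Dt)), with n_e·A the pore (flow) area.
Plume center vt = 0.72 × 6.9 = 4.968 m, so the well at 6.8 m is 1.832 m downgradient of the peak.
√(4πDt) = 2.184 m, giving peak height M/(n_e·A·√(4πDt)) = 97/(0.36 × 62 × 2.184) = 1.990 kg/m³.
(x−vt)²/(4Dt) = (1.832)²/(4 × 0.055 × 6.9) = 2.211; exp(−2.211) = 0.1096.
C = 1.990 × 0.1096 = 0.218 kg/m³.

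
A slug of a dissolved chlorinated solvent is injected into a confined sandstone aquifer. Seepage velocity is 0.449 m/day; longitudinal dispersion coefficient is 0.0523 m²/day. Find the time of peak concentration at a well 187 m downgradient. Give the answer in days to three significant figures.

For the 1D instantaneous-source solution, setting ∂C/∂t = 0 at fixed x gives v²t² + 2Dt − x² = 0, so t = (√(D² + v²x²) − D)/v².
√(D² + v²x²) = √(0.0523² + 0.449² × 187²) = 83.96; v² = 0.201601.
t = (83.96 − 0.0523)/0.201601 = 416 days (vs. the pure-advection estimate x/v = 416 d).

416 days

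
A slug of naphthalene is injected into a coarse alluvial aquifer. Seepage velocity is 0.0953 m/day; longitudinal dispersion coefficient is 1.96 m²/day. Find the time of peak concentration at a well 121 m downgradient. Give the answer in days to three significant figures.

For the 1D instantaneous-source solution, setting ∂C/∂t = 0 at fixed x gives v²t² + 2Dt − x² = 0, so t = (√(D² + v²x²) − D)/v².
√(D² + v²x²) = √(1.96² + 0.0953² × 121²) = 11.70; v² = 0.00908209.
t = (11.70 − 1.96)/0.00908209 = 1070 days (vs. the pure-advection estimate x/v = 1270 d).

1070 days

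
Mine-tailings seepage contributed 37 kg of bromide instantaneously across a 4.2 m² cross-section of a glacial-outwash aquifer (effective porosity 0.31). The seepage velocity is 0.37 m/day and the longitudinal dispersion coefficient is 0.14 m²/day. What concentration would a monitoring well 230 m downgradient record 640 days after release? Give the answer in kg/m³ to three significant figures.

For an instantaneous plane source, C(x,t) = M/(n_e·A·√(4πDt)) · exp(−(x−vt)²/(4Dt)), with n_e·A the pore (flow) area.
Plume center vt = 0.37 × 640 = 236.8 m, so the well at 230 m is 6.8 m upgradient of the peak.
√(4πDt) = 33.56 m, giving peak height M/(n_e·A·√(4πDt)) = 37/(0.31 × 4.2 × 33.56) = 0.8468 kg/m³.
(x−vt)²/(4Dt) = (-6.8)²/(4 × 0.14 × 640) = 0.1290; exp(−0.1290) = 0.8790.
C = 0.8468 × 0.8790 = 0.744 kg/m³.

0.744 kg/m³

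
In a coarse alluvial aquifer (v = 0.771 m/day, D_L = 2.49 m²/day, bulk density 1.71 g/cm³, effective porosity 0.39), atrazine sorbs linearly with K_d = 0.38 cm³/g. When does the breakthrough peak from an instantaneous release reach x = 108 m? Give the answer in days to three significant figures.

362 days

Retardation factor R = 1 + ρ_b·K_d/n = 1 + 1.71 × 0.38/0.39 = 2.666.
Sorption retards both mechanisms: v_R = v/R = 0.2892 m/day, D_R = D/R = 0.9340 m²/day.
Peak time from v_R²t² + 2D_R t − x² = 0: t = (√(D_R² + v_R²x²) − D_R)/v_R².
√(D_R² + v_R²x²) = √(0.9340² + 0.2892² × 108²) = 31.25; v_R² = 0.08364.
t = (31.25 − 0.9340)/0.08364 = 362 days.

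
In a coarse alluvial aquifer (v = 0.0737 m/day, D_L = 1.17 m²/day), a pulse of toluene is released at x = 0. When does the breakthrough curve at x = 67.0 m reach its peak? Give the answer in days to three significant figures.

For the 1D instantaneous-source solution, setting ∂C/∂t = 0 at fixed x gives v²t² + 2Dt − x² = 0, so t = (√(D² + v²x²) − D)/v².
√(D² + v²x²) = √(1.17² + 0.0737² × 67.0²) = 5.075; v² = 0.00543169.
t = (5.075 − 1.17)/0.00543169 = 719 days (vs. the pure-advection estimate x/v = 909 d).

719 days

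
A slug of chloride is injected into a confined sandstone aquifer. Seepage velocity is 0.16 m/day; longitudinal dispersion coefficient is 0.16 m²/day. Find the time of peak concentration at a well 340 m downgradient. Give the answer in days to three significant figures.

2120 days

For the 1D instantaneous-source solution, setting ∂C/∂t = 0 at fixed x gives v²t² + 2Dt − x² = 0, so t = (√(D² + v²x²) − D)/v².
√(D² + v²x²) = √(0.16² + 0.16² × 340²) = 54.40; v² = 0.0256.
t = (54.40 − 0.16)/0.0256 = 2120 days (vs. the pure-advection estimate x/v = 2120 d).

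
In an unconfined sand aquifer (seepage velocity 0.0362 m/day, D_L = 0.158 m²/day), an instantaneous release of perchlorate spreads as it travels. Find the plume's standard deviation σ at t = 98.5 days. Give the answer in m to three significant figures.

5.58 m

Dispersive spreading gives a Gaussian with σ² = 2Dt; advection only shifts the center.
σ = √(2 × 0.158 × 98.5) = 5.58 m.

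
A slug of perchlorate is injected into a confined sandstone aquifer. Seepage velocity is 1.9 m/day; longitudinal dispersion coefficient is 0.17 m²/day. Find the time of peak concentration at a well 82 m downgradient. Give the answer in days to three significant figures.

43.1 days

For the 1D instantaneous-source solution, setting ∂C/∂t = 0 at fixed x gives v²t² + 2Dt − x² = 0, so t = (√(D² + v²x²) − D)/v².
√(D² + v²x²) = √(0.17² + 1.9² × 82²) = 155.8; v² = 3.61.
t = (155.8 − 0.17)/3.61 = 43.1 days (vs. the pure-advection estimate x/v = 43.2 d).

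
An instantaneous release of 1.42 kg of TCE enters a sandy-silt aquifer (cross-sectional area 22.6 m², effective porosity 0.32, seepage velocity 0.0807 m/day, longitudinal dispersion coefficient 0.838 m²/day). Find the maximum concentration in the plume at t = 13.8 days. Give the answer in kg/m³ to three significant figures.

0.0163 kg/m³

The peak of an instantaneous 1D plume sits at x = vt; there the Gaussian factor is 1 and C_max = M/(n_e·A·√(4πDt)), where n_e·A is the pore area the mass is dissolved in.
√(4πDt) = √(4π × 0.838 × 13.8) = 12.05 m, so C_max = 1.42/(0.32 × 22.6 × 12.05) = 0.0163 kg/m³.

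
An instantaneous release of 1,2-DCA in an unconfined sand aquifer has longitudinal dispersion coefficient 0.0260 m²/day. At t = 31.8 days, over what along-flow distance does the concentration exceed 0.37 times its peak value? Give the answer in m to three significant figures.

The plume is Gaussian with σ = √(2Dt) = √(2 × 0.0260 × 31.8) = 1.286 m.
C/C_peak = exp(−Δx²/(2σ²)) = 0.37 ⇒ Δx = σ·√(−2 ln 0.37) = 1.286 × 1.410 = 1.813 m.
Width = 2Δx = 3.63 m.

3.63 m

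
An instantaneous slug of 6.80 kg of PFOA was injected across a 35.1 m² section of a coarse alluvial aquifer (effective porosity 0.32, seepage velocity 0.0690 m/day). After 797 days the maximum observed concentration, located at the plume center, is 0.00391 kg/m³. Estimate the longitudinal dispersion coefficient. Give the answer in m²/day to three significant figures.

2.39 m²/day

At the plume center C_max = M/(n_e·A·√(4πDt)), so D = M²/(4πt·(n_e·A·C_max)²).
n_e·A·C_max = 0.32 × 35.1 × 0.00391 = 0.04392 kg/m.
D = 6.80²/(4π × 797 × 0.04392²) = 2.39 m²/day.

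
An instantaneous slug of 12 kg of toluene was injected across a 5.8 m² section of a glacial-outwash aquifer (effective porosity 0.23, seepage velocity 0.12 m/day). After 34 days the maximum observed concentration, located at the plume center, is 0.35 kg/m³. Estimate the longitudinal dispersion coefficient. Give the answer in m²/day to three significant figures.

At the plume center C_max = M/(n_e·A·√(4πDt)), so D = M²/(4πt·(n_e·A·C_max)²).
n_e·A·C_max = 0.23 × 5.8 × 0.35 = 0.4669 kg/m.
D = 12²/(4π × 34 × 0.4669²) = 1.55 m²/day.

1.55 m²/day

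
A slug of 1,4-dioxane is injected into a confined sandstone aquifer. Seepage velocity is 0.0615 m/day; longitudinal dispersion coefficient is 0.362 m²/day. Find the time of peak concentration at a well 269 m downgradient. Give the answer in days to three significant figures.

4280 days

For the 1D instantaneous-source solution, setting ∂C/∂t = 0 at fixed x gives v²t² + 2Dt − x² = 0, so t = (√(D² + v²x²) − D)/v².
√(D² + v²x²) = √(0.362² + 0.0615² × 269²) = 16.55; v² = 0.00378225.
t = (16.55 − 0.362)/0.00378225 = 4280 days (vs. the pure-advection estimate x/v = 4370 d).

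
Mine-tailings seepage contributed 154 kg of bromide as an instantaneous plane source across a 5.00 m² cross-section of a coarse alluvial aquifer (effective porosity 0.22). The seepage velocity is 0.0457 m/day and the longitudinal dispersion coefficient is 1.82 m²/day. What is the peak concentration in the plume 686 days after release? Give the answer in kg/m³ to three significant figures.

1.12 kg/m³

The peak of an instantaneous 1D plume sits at x = vt; there the Gaussian factor is 1 and C_max = M/(n_e·A·√(4πDt)), where n_e·A is the pore area the mass is dissolved in.
√(4πDt) = √(4π × 1.82 × 686) = 125.3 m, so C_max = 154/(0.22 × 5.00 × 125.3) = 1.12 kg/m³.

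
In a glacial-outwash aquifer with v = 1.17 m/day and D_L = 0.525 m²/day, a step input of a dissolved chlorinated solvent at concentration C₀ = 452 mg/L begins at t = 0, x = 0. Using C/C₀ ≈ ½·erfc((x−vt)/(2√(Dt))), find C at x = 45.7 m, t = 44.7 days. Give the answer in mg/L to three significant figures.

376 mg/L

For a continuous step input, C/C₀ ≈ ½·erfc((x−vt)/(2√(Dt))).
vt = 1.17 × 44.7 = 52.299 m and 2√(Dt) = 2√(0.525 × 44.7) = 9.689 m.
Argument (x−vt)/(2√(Dt)) = (45.7 − 52.299)/9.689 = -0.6811; ½·erfc(-0.6811) = 0.8323.
C = 452 × 0.8323 = 376 mg/L.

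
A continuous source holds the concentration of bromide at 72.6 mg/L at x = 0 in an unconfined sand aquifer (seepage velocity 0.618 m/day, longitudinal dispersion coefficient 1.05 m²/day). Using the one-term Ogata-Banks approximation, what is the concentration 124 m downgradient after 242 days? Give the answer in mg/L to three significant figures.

63.3 mg/L

For a continuous step input, C/C₀ ≈ ½·erfc((x−vt)/(2√(Dt))).
vt = 0.618 × 242 = 149.556 m and 2√(Dt) = 2√(1.05 × 242) = 31.88 m.
Argument (x−vt)/(2√(Dt)) = (124 − 149.556)/31.88 = -0.8016; ½·erfc(-0.8016) = 0.8715.
C = 72.6 × 0.8715 = 63.3 mg/L.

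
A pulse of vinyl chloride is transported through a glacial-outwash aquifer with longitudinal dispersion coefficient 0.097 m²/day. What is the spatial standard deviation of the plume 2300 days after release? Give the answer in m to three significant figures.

21.1 m

Dispersive spreading gives a Gaussian with σ² = 2Dt; advection only shifts the center.
σ = √(2 × 0.097 × 2300) = 21.1 m.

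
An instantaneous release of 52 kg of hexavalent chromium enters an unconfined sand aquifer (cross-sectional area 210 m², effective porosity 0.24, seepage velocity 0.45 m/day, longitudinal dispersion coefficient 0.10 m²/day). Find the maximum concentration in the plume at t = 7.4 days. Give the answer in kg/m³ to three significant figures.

The peak of an instantaneous 1D plume sits at x = vt; there the Gaussian factor is 1 and C_max = M/(n_e·A·√(4πDt)), where n_e·A is the pore area the mass is dissolved in.
√(4πDt) = √(4π × 0.10 × 7.4) = 3.049 m, so C_max = 52/(0.24 × 210 × 3.049) = 0.338 kg/m³.

0.338 kg/m³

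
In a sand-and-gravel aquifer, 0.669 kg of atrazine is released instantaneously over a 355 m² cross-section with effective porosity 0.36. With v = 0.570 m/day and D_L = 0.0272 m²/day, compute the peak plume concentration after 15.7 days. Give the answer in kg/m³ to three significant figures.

0.00226 kg/m³

The peak of an instantaneous 1D plume sits at x = vt; there the Gaussian factor is 1 and C_max = M/(n_e·A·√(4πDt)), where n_e·A is the pore area the mass is dissolved in.
√(4πDt) = √(4π × 0.0272 × 15.7) = 2.317 m, so C_max = 0.669/(0.36 × 355 × 2.317) = 0.00226 kg/m³.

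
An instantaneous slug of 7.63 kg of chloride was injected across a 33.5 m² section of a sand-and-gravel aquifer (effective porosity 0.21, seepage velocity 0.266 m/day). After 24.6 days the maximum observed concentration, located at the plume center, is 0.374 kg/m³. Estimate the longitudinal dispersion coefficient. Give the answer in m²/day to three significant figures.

0.0272 m²/day

At the plume center C_max = M/(n_e·A·√(4πDt)), so D = M²/(4πt·(n_e·A·C_max)²).
n_e·A·C_max = 0.21 × 33.5 × 0.374 = 2.631 kg/m.
D = 7.63²/(4π × 24.6 × 2.631²) = 0.0272 m²/day.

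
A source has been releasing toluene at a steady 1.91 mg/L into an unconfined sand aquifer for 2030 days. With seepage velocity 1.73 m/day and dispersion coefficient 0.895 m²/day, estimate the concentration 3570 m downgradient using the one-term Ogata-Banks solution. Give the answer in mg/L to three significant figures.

For a continuous step input, C/C₀ ≈ ½·erfc((x−vt)/(2√(Dt))).
vt = 1.73 × 2030 = 3511.9 m and 2√(Dt) = 2√(0.895 × 2030) = 85.25 m.
Argument (x−vt)/(2√(Dt)) = (3570 − 3511.9)/85.25 = 0.6815; ½·erfc(0.6815) = 0.1676.
C = 1.91 × 0.1676 = 0.320 mg/L.

0.320 mg/L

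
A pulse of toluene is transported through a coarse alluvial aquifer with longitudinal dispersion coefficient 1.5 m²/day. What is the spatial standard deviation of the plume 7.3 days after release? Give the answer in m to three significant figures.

4.68 m

Dispersive spreading gives a Gaussian with σ² = 2Dt; advection only shifts the center.
σ = √(2 × 1.5 × 7.3) = 4.68 m.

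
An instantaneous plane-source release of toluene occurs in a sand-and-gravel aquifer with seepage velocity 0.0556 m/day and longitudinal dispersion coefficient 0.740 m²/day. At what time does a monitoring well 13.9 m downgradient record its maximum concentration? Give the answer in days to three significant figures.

For the 1D instantaneous-source solution, setting ∂C/∂t = 0 at fixed x gives v²t² + 2Dt − x² = 0, so t = (√(D² + v²x²) − D)/v².
√(D² + v²x²) = √(0.740² + 0.0556² × 13.9²) = 1.070; v² = 0.00309136.
t = (1.070 − 0.740)/0.00309136 = 107 days (vs. the pure-advection estimate x/v = 250 d).

107 days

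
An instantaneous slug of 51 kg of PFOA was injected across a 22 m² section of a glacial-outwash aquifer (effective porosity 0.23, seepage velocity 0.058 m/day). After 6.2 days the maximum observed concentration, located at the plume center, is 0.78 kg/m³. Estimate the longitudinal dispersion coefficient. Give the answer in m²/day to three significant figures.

At the plume center C_max = M/(n_e·A·√(4πDt)), so D = M²/(4πt·(n_e·A·C_max)²).
n_e·A·C_max = 0.23 × 22 × 0.78 = 3.947 kg/m.
D = 51²/(4π × 6.2 × 3.947²) = 2.14 m²/day.

2.14 m²/day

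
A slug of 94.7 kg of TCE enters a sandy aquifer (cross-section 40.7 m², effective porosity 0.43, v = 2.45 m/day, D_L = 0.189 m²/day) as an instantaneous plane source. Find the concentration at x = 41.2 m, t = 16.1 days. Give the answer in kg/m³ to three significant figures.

0.679 kg/m³

For an instantaneous plane source, C(x,t) = M/(n_e·A·√(4πDt)) · exp(−(x−vt)²/(4Dt)), with n_e·A the pore (flow) area.
Plume center vt = 2.45 × 16.1 = 39.445 m, so the well at 41.2 m is 1.755 m downgradient of the peak.
√(4πDt) = 6.184 m, giving peak height M/(n_e·A·√(4πDt)) = 94.7/(0.43 × 40.7 × 6.184) = 0.8750 kg/m³.
(x−vt)²/(4Dt) = (1.755)²/(4 × 0.189 × 16.1) = 0.2531; exp(−0.2531) = 0.7764.
C = 0.8750 × 0.7764 = 0.679 kg/m³.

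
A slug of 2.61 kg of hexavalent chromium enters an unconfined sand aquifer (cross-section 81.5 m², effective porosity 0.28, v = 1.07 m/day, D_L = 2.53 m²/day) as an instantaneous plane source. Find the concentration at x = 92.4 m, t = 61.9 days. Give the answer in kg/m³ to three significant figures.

For an instantaneous plane source, C(x,t) = M/(n_e·A·√(4πDt)) · exp(−(x−vt)²/(4Dt)), with n_e·A the pore (flow) area.
Plume center vt = 1.07 × 61.9 = 66.233 m, so the well at 92.4 m is 26.167 m downgradient of the peak.
√(4πDt) = 44.36 m, giving peak height M/(n_e·A·√(4πDt)) = 2.61/(0.28 × 81.5 × 44.36) = 0.002578 kg/m³.
(x−vt)²/(4Dt) = (26.167)²/(4 × 2.53 × 61.9) = 1.093; exp(−1.093) = 0.3352.
C = 0.002578 × 0.3352 = 0.000864 kg/m³.

0.000864 kg/m³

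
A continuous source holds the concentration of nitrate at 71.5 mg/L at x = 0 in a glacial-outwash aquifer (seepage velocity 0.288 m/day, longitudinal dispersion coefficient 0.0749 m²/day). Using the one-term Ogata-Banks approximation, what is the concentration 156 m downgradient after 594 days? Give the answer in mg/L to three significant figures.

For a continuous step input, C/C₀ ≈ ½·erfc((x−vt)/(2√(Dt))).
vt = 0.288 × 594 = 171.072 m and 2√(Dt) = 2√(0.0749 × 594) = 13.34 m.
Argument (x−vt)/(2√(Dt)) = (156 − 171.072)/13.34 = -1.130; ½·erfc(-1.130) = 0.9450.
C = 71.5 × 0.9450 = 67.6 mg/L.

67.6 mg/L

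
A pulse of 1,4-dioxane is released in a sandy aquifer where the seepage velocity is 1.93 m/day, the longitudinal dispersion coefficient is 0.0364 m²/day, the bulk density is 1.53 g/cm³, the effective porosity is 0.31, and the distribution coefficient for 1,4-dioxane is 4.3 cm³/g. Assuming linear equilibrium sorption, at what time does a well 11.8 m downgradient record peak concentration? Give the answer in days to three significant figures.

Retardation factor R = 1 + ρ_b·K_d/n = 1 + 1.53 × 4.3/0.31 = 22.22.
Sorption retards both mechanisms: v_R = v/R = 0.08686 m/day, D_R = D/R = 0.001638 m²/day.
Peak time from v_R²t² + 2D_R t − x² = 0: t = (√(D_R² + v_R²x²) − D_R)/v_R².
√(D_R² + v_R²x²) = √(0.001638² + 0.08686² × 11.8²) = 1.025; v_R² = 0.007545.
t = (1.025 − 0.001638)/0.007545 = 136 days.

136 days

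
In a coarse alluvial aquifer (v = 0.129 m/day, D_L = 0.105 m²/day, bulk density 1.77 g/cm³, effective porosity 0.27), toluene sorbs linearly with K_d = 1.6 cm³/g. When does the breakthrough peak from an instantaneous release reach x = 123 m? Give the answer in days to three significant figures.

10900 days

Retardation factor R = 1 + ρ_b·K_d/n = 1 + 1.77 × 1.6/0.27 = 11.49.
Sorption retards both mechanisms: v_R = v/R = 0.01123 m/day, D_R = D/R = 0.009138 m²/day.
Peak time from v_R²t² + 2D_R t − x² = 0: t = (√(D_R² + v_R²x²) − D_R)/v_R².
√(D_R² + v_R²x²) = √(0.009138² + 0.01123² × 123²) = 1.381; v_R² = 0.0001261.
t = (1.381 − 0.009138)/0.0001261 = 10900 days.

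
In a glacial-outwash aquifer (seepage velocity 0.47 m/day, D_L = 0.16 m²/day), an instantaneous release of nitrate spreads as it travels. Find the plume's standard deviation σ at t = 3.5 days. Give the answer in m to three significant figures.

Dispersive spreading gives a Gaussian with σ² = 2Dt; advection only shifts the center.
σ = √(2 × 0.16 × 3.5) = 1.06 m.

1.06 m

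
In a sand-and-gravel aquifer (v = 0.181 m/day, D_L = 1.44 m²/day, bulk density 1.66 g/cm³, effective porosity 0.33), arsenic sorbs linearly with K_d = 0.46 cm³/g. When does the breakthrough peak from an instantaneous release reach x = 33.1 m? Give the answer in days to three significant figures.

478 days

Retardation factor R = 1 + ρ_b·K_d/n = 1 + 1.66 × 0.46/0.33 = 3.314.
Sorption retards both mechanisms: v_R = v/R = 0.05462 m/day, D_R = D/R = 0.4345 m²/day.
Peak time from v_R²t² + 2D_R t − x² = 0: t = (√(D_R² + v_R²x²) − D_R)/v_R².
√(D_R² + v_R²x²) = √(0.4345² + 0.05462² × 33.1²) = 1.859; v_R² = 0.002983.
t = (1.859 − 0.4345)/0.002983 = 478 days.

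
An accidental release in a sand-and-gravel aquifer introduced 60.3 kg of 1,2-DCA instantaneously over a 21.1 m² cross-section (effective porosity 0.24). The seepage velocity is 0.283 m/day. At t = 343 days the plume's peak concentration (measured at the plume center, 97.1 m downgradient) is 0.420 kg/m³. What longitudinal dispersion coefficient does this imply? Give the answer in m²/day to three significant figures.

0.186 m²/day

At the plume center C_max = M/(n_e·A·√(4πDt)), so D = M²/(4πt·(n_e·A·C_max)²).
n_e·A·C_max = 0.24 × 21.1 × 0.420 = 2.127 kg/m.
D = 60.3²/(4π × 343 × 2.127²) = 0.186 m²/day.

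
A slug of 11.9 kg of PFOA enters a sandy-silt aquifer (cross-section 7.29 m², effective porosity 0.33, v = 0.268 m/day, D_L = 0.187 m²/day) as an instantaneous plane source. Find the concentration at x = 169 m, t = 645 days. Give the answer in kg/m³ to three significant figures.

For an instantaneous plane source, C(x,t) = M/(n_e·A·√(4πDt)) · exp(−(x−vt)²/(4Dt)), with n_e·A the pore (flow) area.
Plume center vt = 0.268 × 645 = 172.86 m, so the well at 169 m is 3.86 m upgradient of the peak.
√(4πDt) = 38.93 m, giving peak height M/(n_e·A·√(4πDt)) = 11.9/(0.33 × 7.29 × 38.93) = 0.1271 kg/m³.
(x−vt)²/(4Dt) = (-3.86)²/(4 × 0.187 × 645) = 0.03088; exp(−0.03088) = 0.9696.
C = 0.1271 × 0.9696 = 0.123 kg/m³.

0.123 kg/m³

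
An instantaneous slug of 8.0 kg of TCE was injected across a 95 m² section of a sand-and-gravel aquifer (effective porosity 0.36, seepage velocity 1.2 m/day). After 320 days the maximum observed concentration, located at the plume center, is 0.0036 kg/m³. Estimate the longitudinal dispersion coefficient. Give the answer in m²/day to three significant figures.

At the plume center C_max = M/(n_e·A·√(4πDt)), so D = M²/(4πt·(n_e·A·C_max)²).
n_e·A·C_max = 0.36 × 95 × 0.0036 = 0.1231 kg/m.
D = 8.0²/(4π × 320 × 0.1231²) = 1.05 m²/day.

1.05 m²/day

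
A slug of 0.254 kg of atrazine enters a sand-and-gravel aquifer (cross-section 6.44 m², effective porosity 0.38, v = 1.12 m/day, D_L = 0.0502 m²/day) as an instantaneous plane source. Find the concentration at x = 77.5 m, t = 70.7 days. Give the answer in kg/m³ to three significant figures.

For an instantaneous plane source, C(x,t) = M/(n_e·A·√(4πDt)) · exp(−(x−vt)²/(4Dt)), with n_e·A the pore (flow) area.
Plume center vt = 1.12 × 70.7 = 79.184 m, so the well at 77.5 m is 1.684 m upgradient of the peak.
√(4πDt) = 6.678 m, giving peak height M/(n_e·A·√(4πDt)) = 0.254/(0.38 × 6.44 × 6.678) = 0.01554 kg/m³.
(x−vt)²/(4Dt) = (-1.684)²/(4 × 0.0502 × 70.7) = 0.1998; exp(−0.1998) = 0.8189.
C = 0.01554 × 0.8189 = 0.0127 kg/m³.

0.0127 kg/m³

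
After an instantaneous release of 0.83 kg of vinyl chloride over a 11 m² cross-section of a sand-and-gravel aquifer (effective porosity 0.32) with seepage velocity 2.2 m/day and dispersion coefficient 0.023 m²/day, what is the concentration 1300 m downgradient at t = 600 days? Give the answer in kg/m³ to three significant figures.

For an instantaneous plane source, C(x,t) = M/(n_e·A·√(4πDt)) · exp(−(x−vt)²/(4Dt)), with n_e·A the pore (flow) area.
Plume center vt = 2.2 × 600 = 1320 m, so the well at 1300 m is 20 m upgradient of the peak.
√(4πDt) = 13.17 m, giving peak height M/(n_e·A·√(4πDt)) = 0.83/(0.32 × 11 × 13.17) = 0.01790 kg/m³.
(x−vt)²/(4Dt) = (-20)²/(4 × 0.023 × 600) = 7.246; exp(−7.246) = 0.0007130.
C = 0.01790 × 0.0007130 = 1.28e-05 kg/m³.

1.28e-05 kg/m³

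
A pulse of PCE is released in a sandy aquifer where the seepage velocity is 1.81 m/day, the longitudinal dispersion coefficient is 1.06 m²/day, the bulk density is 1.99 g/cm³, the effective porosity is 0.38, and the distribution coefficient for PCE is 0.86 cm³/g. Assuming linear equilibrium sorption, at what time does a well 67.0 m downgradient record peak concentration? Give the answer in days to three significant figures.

202 days

Retardation factor R = 1 + ρ_b·K_d/n = 1 + 1.99 × 0.86/0.38 = 5.504.
Sorption retards both mechanisms: v_R = v/R = 0.3289 m/day, D_R = D/R = 0.1926 m²/day.
Peak time from v_R²t² + 2D_R t − x² = 0: t = (√(D_R² + v_R²x²) − D_R)/v_R².
√(D_R² + v_R²x²) = √(0.1926² + 0.3289² × 67.0²) = 22.04; v_R² = 0.1082.
t = (22.04 − 0.1926)/0.1082 = 202 days.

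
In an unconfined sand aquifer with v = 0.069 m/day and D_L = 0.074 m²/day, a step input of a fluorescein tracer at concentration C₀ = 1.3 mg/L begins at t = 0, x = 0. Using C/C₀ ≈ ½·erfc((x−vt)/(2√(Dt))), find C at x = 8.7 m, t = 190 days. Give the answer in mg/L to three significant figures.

For a continuous step input, C/C₀ ≈ ½·erfc((x−vt)/(2√(Dt))).
vt = 0.069 × 190 = 13.11 m and 2√(Dt) = 2√(0.074 × 190) = 7.499 m.
Argument (x−vt)/(2√(Dt)) = (8.7 − 13.11)/7.499 = -0.5881; ½·erfc(-0.5881) = 0.7972.
C = 1.3 × 0.7972 = 1.04 mg/L.

1.04 mg/L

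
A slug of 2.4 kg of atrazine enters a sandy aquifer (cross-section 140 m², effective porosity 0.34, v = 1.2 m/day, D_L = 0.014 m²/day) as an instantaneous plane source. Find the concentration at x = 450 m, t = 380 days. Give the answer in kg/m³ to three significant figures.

For an instantaneous plane source, C(x,t) = M/(n_e·A·√(4πDt)) · exp(−(x−vt)²/(4Dt)), with n_e·A the pore (flow) area.
Plume center vt = 1.2 × 380 = 456 m, so the well at 450 m is 6 m upgradient of the peak.
√(4πDt) = 8.176 m, giving peak height M/(n_e·A·√(4πDt)) = 2.4/(0.34 × 140 × 8.176) = 0.006167 kg/m³.
(x−vt)²/(4Dt) = (-6)²/(4 × 0.014 × 380) = 1.692; exp(−1.692) = 0.1842.
C = 0.006167 × 0.1842 = 0.00114 kg/m³.

0.00114 kg/m³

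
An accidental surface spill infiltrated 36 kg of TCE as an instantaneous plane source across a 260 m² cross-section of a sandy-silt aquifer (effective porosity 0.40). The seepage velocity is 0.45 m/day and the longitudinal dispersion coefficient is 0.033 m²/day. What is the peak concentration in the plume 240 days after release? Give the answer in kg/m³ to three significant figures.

The peak of an instantaneous 1D plume sits at x = vt; there the Gaussian factor is 1 and C_max = M/(n_e·A·√(4πDt)), where n_e·A is the pore area the mass is dissolved in.
√(4πDt) = √(4π × 0.033 × 240) = 9.976 m, so C_max = 36/(0.40 × 260 × 9.976) = 0.0347 kg/m³.

0.0347 kg/m³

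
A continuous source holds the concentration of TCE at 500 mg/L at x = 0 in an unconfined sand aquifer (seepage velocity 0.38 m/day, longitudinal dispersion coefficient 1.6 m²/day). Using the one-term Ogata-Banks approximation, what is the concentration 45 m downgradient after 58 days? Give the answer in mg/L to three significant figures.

For a continuous step input, C/C₀ ≈ ½·erfc((x−vt)/(2√(Dt))).
vt = 0.38 × 58 = 22.04 m and 2√(Dt) = 2√(1.6 × 58) = 19.27 m.
Argument (x−vt)/(2√(Dt)) = (45 − 22.04)/19.27 = 1.191; ½·erfc(1.191) = 0.04606.
C = 500 × 0.04606 = 23.0 mg/L.

23.0 mg/L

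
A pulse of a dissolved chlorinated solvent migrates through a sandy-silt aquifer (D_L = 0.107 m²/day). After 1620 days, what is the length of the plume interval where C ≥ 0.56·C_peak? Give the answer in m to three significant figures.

The plume is Gaussian with σ = √(2Dt) = √(2 × 0.107 × 1620) = 18.62 m.
C/C_peak = exp(−Δx²/(2σ²)) = 0.56 ⇒ Δx = σ·√(−2 ln 0.56) = 18.62 × 1.077 = 20.05 m.
Width = 2Δx = 40.1 m.

40.1 m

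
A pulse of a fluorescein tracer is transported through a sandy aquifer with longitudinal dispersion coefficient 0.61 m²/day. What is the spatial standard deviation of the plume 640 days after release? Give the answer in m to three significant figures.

27.9 m

Dispersive spreading gives a Gaussian with σ² = 2Dt; advection only shifts the center.
σ = √(2 × 0.61 × 640) = 27.9 m.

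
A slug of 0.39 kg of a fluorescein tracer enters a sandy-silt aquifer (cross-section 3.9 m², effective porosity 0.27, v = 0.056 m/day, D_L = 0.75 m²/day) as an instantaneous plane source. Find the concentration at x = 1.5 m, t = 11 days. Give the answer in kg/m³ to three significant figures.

0.0355 kg/m³

For an instantaneous plane source, C(x,t) = M/(n_e·A·√(4πDt)) · exp(−(x−vt)²/(4Dt)), with n_e·A the pore (flow) area.
Plume center vt = 0.056 × 11 = 0.616 m, so the well at 1.5 m is 0.884 m downgradient of the peak.
√(4πDt) = 10.18 m, giving peak height M/(n_e·A·√(4πDt)) = 0.39/(0.27 × 3.9 × 10.18) = 0.03638 kg/m³.
(x−vt)²/(4Dt) = (0.884)²/(4 × 0.75 × 11) = 0.02368; exp(−0.02368) = 0.9766.
C = 0.03638 × 0.9766 = 0.0355 kg/m³.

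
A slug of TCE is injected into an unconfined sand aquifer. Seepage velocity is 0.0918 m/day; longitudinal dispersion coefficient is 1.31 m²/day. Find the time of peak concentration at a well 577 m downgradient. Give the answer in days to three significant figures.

For the 1D instantaneous-source solution, setting ∂C/∂t = 0 at fixed x gives v²t² + 2Dt − x² = 0, so t = (√(D² + v²x²) − D)/v².
√(D² + v²x²) = √(1.31² + 0.0918² × 577²) = 52.98; v² = 0.00842724.
t = (52.98 − 1.31)/0.00842724 = 6130 days (vs. the pure-advection estimate x/v = 6290 d).

6130 days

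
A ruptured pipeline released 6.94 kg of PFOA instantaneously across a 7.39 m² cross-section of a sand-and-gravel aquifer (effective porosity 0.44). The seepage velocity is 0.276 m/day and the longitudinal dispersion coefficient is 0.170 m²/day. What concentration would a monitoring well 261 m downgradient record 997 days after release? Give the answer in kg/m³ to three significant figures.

0.0344 kg/m³

For an instantaneous plane source, C(x,t) = M/(n_e·A·√(4πDt)) · exp(−(x−vt)²/(4Dt)), with n_e·A the pore (flow) area.
Plume center vt = 0.276 × 997 = 275.172 m, so the well at 261 m is 14.172 m upgradient of the peak.
√(4πDt) = 46.15 m, giving peak height M/(n_e·A·√(4πDt)) = 6.94/(0.44 × 7.39 × 46.15) = 0.04625 kg/m³.
(x−vt)²/(4Dt) = (-14.172)²/(4 × 0.170 × 997) = 0.2962; exp(−0.2962) = 0.7436.
C = 0.04625 × 0.7436 = 0.0344 kg/m³.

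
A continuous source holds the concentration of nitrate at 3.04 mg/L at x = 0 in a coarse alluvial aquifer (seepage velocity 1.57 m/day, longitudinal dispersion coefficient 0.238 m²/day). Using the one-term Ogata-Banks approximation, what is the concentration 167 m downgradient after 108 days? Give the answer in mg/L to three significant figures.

For a continuous step input, C/C₀ ≈ ½·erfc((x−vt)/(2√(Dt))).
vt = 1.57 × 108 = 169.56 m and 2√(Dt) = 2√(0.238 × 108) = 10.14 m.
Argument (x−vt)/(2√(Dt)) = (167 − 169.56)/10.14 = -0.2525; ½·erfc(-0.2525) = 0.6395.
C = 3.04 × 0.6395 = 1.94 mg/L.

1.94 mg/L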